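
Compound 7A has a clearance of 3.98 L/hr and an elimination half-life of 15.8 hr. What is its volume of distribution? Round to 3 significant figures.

90.7 L

k = ln 2 / t½ = ln 2 / 15.8 = 0.04387 hr⁻¹
V = CL / k = 3.98 / 0.04387 ≈ 90.7 L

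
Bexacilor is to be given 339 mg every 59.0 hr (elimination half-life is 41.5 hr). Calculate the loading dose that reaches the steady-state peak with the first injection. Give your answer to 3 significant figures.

k = ln 2 / 41.5 = 0.01670 hr⁻¹
Accumulation ratio R = 1 / (1 − e^(−kτ)) = 1 / (1 − e^(−0.01670×59.0)) = 1 / (1 − 0.3733) = 1.596
Loading dose = maintenance dose × R = 339 × 1.596 ≈ 541 mg

541 mg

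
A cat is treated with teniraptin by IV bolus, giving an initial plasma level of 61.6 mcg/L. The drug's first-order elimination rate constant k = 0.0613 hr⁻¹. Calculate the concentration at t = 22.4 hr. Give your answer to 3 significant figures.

15.6 mcg/L

C(t) = C₀ e^(−kt) = 61.6 × e^(−0.06130 × 22.4) = 61.6 × e^(−1.373) = 61.6 × 0.2533 ≈ 15.6 mcg/L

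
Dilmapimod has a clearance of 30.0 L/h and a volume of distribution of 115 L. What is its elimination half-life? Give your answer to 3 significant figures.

k = CL / V = 30.0 / 115 = 0.2609 h⁻¹
t½ = ln 2 / k = ln 2 / 0.2609 ≈ 2.66 hours

2.66 hours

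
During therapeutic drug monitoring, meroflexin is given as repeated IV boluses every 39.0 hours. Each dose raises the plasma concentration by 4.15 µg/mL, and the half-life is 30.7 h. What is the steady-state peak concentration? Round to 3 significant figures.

7.09 µg/mL

k = ln 2 / 30.7 = 0.02258 h⁻¹
Fraction remaining after one interval: e^(−kτ) = e^(−0.02258 × 39.0) = 0.4146
R = 1 / (1 − 0.4146) = 1.708
Css,max = 4.15 × 1.708 ≈ 7.09 µg/mL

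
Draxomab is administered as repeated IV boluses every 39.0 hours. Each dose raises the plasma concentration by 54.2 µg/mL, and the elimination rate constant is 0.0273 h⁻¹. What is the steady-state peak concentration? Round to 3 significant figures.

82.7 µg/mL

Fraction remaining after one interval: e^(−kτ) = e^(−0.02730 × 39.0) = 0.3448
R = 1 / (1 − 0.3448) = 1.526
Css,max = 54.2 × 1.526 ≈ 82.7 µg/mL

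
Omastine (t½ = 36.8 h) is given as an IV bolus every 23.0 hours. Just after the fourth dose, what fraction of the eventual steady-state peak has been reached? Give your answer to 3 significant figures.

0.823

k = ln 2 / 36.8 = 0.01884 h⁻¹
f_n = 1 − e^(−nkτ) = 1 − e^(−4 × 0.01884 × 23.0) = 1 − e^(−1.733) = 1 − 0.1768 ≈ 0.823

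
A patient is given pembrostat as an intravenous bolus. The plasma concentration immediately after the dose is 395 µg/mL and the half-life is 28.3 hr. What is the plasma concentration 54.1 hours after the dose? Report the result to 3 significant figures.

105 µg/mL

k = ln 2 / 28.3 = 0.02449 hr⁻¹
54.1 hr is 1.912 half-lives, so C = 395 × (1/2)^1.912 = 395 × 0.2658 ≈ 105 µg/mL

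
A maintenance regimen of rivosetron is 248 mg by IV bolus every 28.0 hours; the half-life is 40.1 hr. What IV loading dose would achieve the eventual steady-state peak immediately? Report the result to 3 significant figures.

646 mg

k = ln 2 / 40.1 = 0.01729 hr⁻¹
Accumulation ratio R = 1 / (1 − e^(−kτ)) = 1 / (1 − e^(−0.01729×28.0)) = 1 / (1 − 0.6163) = 2.606
Loading dose = maintenance dose × R = 248 × 2.606 ≈ 646 mg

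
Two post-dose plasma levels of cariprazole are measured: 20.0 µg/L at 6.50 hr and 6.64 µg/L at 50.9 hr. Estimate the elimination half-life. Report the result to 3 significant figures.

27.9 hours

k = ln(C₁/C₂) / (t₂ − t₁) = ln(20.0/6.64) / (50.9 − 6.50)
  = 1.103 / 44.40 = 0.02483 hr⁻¹
t½ = ln 2 / k = ln 2 / 0.02483 ≈ 27.9 hours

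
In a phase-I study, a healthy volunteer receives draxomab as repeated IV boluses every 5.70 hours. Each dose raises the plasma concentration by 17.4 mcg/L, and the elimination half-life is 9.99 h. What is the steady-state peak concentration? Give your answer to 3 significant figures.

53.3 mcg/L

k = ln 2 / 9.99 = 0.06938 h⁻¹
Fraction remaining after one interval: e^(−kτ) = e^(−0.06938 × 5.70) = 0.6734
R = 1 / (1 − 0.6734) = 3.061
Css,max = 17.4 × 3.061 ≈ 53.3 mcg/L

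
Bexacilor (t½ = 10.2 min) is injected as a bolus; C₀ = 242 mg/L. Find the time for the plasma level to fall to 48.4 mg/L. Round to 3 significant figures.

23.7 minutes

k = ln 2 / 10.2 = 0.06796 min⁻¹
C(t) = C₀ e^(−kt)  ⇒  t = ln(C₀/C) / k
t = ln(242/48.4) / 0.06796 = 1.609 / 0.06796 ≈ 23.7 minutes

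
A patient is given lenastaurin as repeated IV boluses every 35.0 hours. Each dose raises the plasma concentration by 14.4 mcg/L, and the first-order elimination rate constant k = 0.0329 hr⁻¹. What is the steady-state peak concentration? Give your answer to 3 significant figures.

Fraction remaining after one interval: e^(−kτ) = e^(−0.03290 × 35.0) = 0.3162
R = 1 / (1 − 0.3162) = 1.462
Css,max = 14.4 × 1.462 ≈ 21.1 mcg/L

21.1 mcg/L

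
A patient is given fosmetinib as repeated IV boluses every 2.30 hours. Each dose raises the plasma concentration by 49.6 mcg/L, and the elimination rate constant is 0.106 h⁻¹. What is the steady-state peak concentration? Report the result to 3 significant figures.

Fraction remaining after one interval: e^(−kτ) = e^(−0.1060 × 2.30) = 0.7836
R = 1 / (1 − 0.7836) = 4.622
Css,max = 49.6 × 4.622 ≈ 229 mcg/L

229 mcg/L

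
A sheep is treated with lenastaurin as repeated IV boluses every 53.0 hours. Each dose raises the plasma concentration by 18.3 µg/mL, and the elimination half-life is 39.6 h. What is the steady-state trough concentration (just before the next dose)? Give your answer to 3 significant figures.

12.0 µg/mL

k = ln 2 / 39.6 = 0.01750 h⁻¹
Fraction remaining after one interval: e^(−kτ) = e^(−0.01750 × 53.0) = 0.3955
R = 1 / (1 − 0.3955) = 1.654
Css,max = 18.3 × 1.654 = 30.27 µg/mL
Css,min = Css,max × e^(−kτ) = 30.27 × 0.3955 ≈ 12.0 µg/mL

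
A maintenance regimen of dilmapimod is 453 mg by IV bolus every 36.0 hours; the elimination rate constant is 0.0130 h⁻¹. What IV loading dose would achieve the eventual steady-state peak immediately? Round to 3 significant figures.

1210 mg

Accumulation ratio R = 1 / (1 − e^(−kτ)) = 1 / (1 − e^(−0.01300×36.0)) = 1 / (1 − 0.6263) = 2.676
Loading dose = maintenance dose × R = 453 × 2.676 ≈ 1210 mg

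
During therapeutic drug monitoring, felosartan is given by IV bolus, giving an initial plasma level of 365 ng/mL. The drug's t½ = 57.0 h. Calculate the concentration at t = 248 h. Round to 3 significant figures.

17.9 ng/mL

k = ln 2 / 57.0 = 0.01216 h⁻¹
248 h is 4.351 half-lives, so C = 365 × (1/2)^4.351 = 365 × 0.04901 ≈ 17.9 ng/mL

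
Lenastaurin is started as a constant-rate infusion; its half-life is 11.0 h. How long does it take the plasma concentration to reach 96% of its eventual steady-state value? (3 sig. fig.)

k = ln 2 / 11.0 = 0.06301 h⁻¹
f = 1 − e^(−kt)  ⇒  t = −ln(1 − f) / k
t = −ln(1 − 0.96) / 0.06301 = 3.219 / 0.06301 ≈ 51.1 hours

51.1 hours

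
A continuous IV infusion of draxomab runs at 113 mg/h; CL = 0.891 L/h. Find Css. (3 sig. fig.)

Css = infusion rate / CL = 113 / 0.891 ≈ 127 µg/mL

127 µg/mL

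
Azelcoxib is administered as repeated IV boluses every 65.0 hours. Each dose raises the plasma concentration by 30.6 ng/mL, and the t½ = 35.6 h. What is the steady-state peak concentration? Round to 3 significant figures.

42.6 ng/mL

k = ln 2 / 35.6 = 0.01947 h⁻¹
Fraction remaining after one interval: e^(−kτ) = e^(−0.01947 × 65.0) = 0.2821
R = 1 / (1 − 0.2821) = 1.393
Css,max = 30.6 × 1.393 ≈ 42.6 ng/mL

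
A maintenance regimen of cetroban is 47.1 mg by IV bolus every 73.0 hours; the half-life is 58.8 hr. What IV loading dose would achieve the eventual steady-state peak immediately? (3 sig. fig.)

k = ln 2 / 58.8 = 0.01179 hr⁻¹
Accumulation ratio R = 1 / (1 − e^(−kτ)) = 1 / (1 − e^(−0.01179×73.0)) = 1 / (1 − 0.4229) = 1.733
Loading dose = maintenance dose × R = 47.1 × 1.733 ≈ 81.6 mg

81.6 mg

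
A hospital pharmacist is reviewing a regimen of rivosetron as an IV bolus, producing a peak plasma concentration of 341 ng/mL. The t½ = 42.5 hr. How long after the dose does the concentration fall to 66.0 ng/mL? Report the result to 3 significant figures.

101 hours

k = ln 2 / 42.5 = 0.01631 hr⁻¹
C(t) = C₀ e^(−kt)  ⇒  t = ln(C₀/C) / k
t = ln(341/66.0) / 0.01631 = 1.642 / 0.01631 ≈ 101 hours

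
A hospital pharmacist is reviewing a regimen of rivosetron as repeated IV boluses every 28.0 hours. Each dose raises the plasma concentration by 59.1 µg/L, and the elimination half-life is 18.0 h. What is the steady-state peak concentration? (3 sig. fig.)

89.6 µg/L

k = ln 2 / 18.0 = 0.03851 h⁻¹
Fraction remaining after one interval: e^(−kτ) = e^(−0.03851 × 28.0) = 0.3402
R = 1 / (1 − 0.3402) = 1.516
Css,max = 59.1 × 1.516 ≈ 89.6 µg/L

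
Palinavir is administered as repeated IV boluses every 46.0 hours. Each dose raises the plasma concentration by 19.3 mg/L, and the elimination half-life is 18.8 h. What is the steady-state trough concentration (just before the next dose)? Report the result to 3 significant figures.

4.34 mg/L

k = ln 2 / 18.8 = 0.03687 h⁻¹
Fraction remaining after one interval: e^(−kτ) = e^(−0.03687 × 46.0) = 0.1834
R = 1 / (1 − 0.1834) = 1.225
Css,max = 19.3 × 1.225 = 23.64 mg/L
Css,min = Css,max × e^(−kτ) = 23.64 × 0.1834 ≈ 4.34 mg/L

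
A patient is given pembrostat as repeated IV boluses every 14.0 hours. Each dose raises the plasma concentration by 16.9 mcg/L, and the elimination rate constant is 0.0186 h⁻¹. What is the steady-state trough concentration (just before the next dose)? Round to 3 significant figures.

Fraction remaining after one interval: e^(−kτ) = e^(−0.01860 × 14.0) = 0.7707
R = 1 / (1 − 0.7707) = 4.362
Css,max = 16.9 × 4.362 = 73.72 mcg/L
Css,min = Css,max × e^(−kτ) = 73.72 × 0.7707 ≈ 56.8 mcg/L

56.8 mcg/L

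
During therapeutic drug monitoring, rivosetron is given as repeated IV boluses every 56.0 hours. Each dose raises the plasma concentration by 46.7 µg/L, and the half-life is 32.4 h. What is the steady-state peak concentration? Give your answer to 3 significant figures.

66.9 µg/L

k = ln 2 / 32.4 = 0.02139 h⁻¹
Fraction remaining after one interval: e^(−kτ) = e^(−0.02139 × 56.0) = 0.3018
R = 1 / (1 − 0.3018) = 1.432
Css,max = 46.7 × 1.432 ≈ 66.9 µg/L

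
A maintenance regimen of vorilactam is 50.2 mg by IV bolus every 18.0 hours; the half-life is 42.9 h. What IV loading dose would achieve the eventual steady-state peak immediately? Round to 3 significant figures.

199 mg

k = ln 2 / 42.9 = 0.01616 h⁻¹
Accumulation ratio R = 1 / (1 − e^(−kτ)) = 1 / (1 − e^(−0.01616×18.0)) = 1 / (1 − 0.7476) = 3.963
Loading dose = maintenance dose × R = 50.2 × 3.963 ≈ 199 mg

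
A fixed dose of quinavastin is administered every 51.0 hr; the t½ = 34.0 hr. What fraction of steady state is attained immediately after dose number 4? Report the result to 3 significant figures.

k = ln 2 / 34.0 = 0.02039 hr⁻¹
f_n = 1 − e^(−nkτ) = 1 − e^(−4 × 0.02039 × 51.0) = 1 − e^(−4.159) = 1 − 0.01563 ≈ 0.984

0.984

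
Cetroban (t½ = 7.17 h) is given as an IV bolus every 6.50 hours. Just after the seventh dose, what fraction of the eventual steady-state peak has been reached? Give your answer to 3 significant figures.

0.988

k = ln 2 / 7.17 = 0.09667 h⁻¹
f_n = 1 − e^(−nkτ) = 1 − e^(−7 × 0.09667 × 6.50) = 1 − e^(−4.399) = 1 − 0.01229 ≈ 0.988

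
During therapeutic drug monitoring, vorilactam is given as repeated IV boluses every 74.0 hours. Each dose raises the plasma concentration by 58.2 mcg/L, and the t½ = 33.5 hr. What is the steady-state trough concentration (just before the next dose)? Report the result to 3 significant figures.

k = ln 2 / 33.5 = 0.02069 hr⁻¹
Fraction remaining after one interval: e^(−kτ) = e^(−0.02069 × 74.0) = 0.2163
R = 1 / (1 − 0.2163) = 1.276
Css,max = 58.2 × 1.276 = 74.26 mcg/L
Css,min = Css,max × e^(−kτ) = 74.26 × 0.2163 ≈ 16.1 mcg/L

16.1 mcg/L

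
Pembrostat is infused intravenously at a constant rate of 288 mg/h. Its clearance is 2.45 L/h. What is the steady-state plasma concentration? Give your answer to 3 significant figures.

Css = infusion rate / CL = 288 / 2.45 ≈ 118 mg/L

118 mg/L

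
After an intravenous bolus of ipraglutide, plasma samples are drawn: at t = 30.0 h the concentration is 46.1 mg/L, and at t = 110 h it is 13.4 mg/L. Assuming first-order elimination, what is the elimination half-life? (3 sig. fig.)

k = ln(C₁/C₂) / (t₂ − t₁) = ln(46.1/13.4) / (110 − 30.0)
  = 1.236 / 80.00 = 0.01544 h⁻¹
t½ = ln 2 / k = ln 2 / 0.01544 ≈ 44.9 hours

44.9 hours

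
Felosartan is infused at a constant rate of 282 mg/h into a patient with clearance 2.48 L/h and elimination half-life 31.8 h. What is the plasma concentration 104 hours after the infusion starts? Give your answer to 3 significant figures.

Css = rate / CL = 282 / 2.48 = 113.7 mg/L
k = ln 2 / 31.8 = 0.02180 h⁻¹
C(t) = Css (1 − e^(−kt)) = 113.7 × (1 − e^(−2.267)) = 113.7 × 0.8964 ≈ 102 mg/L

102 mg/L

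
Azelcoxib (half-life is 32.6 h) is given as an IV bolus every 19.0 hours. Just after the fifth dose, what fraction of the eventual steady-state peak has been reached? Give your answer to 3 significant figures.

0.867

k = ln 2 / 32.6 = 0.02126 h⁻¹
f_n = 1 − e^(−nkτ) = 1 − e^(−5 × 0.02126 × 19.0) = 1 − e^(−2.020) = 1 − 0.1327 ≈ 0.867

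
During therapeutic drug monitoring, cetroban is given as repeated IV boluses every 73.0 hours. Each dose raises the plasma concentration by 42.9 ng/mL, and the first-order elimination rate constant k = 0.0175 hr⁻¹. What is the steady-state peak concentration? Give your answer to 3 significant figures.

Fraction remaining after one interval: e^(−kτ) = e^(−0.01750 × 73.0) = 0.2787
R = 1 / (1 − 0.2787) = 1.386
Css,max = 42.9 × 1.386 ≈ 59.5 ng/mL

59.5 ng/mL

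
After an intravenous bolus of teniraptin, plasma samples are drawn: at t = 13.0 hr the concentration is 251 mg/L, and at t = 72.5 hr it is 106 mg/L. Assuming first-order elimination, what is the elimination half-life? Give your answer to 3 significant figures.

47.8 hours

k = ln(C₁/C₂) / (t₂ − t₁) = ln(251/106) / (72.5 − 13.0)
  = 0.8620 / 59.50 = 0.01449 hr⁻¹
t½ = ln 2 / k = ln 2 / 0.01449 ≈ 47.8 hours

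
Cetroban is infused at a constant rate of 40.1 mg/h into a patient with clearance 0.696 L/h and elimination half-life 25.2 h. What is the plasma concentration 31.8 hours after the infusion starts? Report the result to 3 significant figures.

Css = rate / CL = 40.1 / 0.696 = 57.61 mg/L
k = ln 2 / 25.2 = 0.02751 h⁻¹
C(t) = Css (1 − e^(−kt)) = 57.61 × (1 − e^(−0.8747)) = 57.61 × 0.5830 ≈ 33.6 mg/L

33.6 mg/L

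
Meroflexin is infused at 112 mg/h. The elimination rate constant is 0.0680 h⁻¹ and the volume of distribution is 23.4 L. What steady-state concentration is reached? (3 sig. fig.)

CL = k · V = 0.0680 × 23.4 = 1.591 L/h
Css = rate / CL = 112 / 1.591 ≈ 70.4 mg/L

70.4 mg/L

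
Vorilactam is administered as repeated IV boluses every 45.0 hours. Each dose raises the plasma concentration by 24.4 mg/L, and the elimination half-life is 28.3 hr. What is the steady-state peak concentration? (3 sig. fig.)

36.5 mg/L

k = ln 2 / 28.3 = 0.02449 hr⁻¹
Fraction remaining after one interval: e^(−kτ) = e^(−0.02449 × 45.0) = 0.3321
R = 1 / (1 − 0.3321) = 1.497
Css,max = 24.4 × 1.497 ≈ 36.5 mg/L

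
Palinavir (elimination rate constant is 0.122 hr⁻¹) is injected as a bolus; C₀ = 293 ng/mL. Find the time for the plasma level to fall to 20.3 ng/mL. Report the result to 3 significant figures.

21.9 hours

C(t) = C₀ e^(−kt)  ⇒  t = ln(C₀/C) / k
t = ln(293/20.3) / 0.1220 = 2.670 / 0.1220 ≈ 21.9 hours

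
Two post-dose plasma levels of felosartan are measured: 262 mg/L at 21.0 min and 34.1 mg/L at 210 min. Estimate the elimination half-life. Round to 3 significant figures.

64.2 minutes

k = ln(C₁/C₂) / (t₂ − t₁) = ln(262/34.1) / (210 − 21.0)
  = 2.039 / 189.0 = 0.01079 min⁻¹
t½ = ln 2 / k = ln 2 / 0.01079 ≈ 64.2 minutes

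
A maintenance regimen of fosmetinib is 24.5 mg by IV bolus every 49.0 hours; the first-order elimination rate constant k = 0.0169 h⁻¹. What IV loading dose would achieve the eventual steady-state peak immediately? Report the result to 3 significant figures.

43.5 mg

Accumulation ratio R = 1 / (1 − e^(−kτ)) = 1 / (1 − e^(−0.01690×49.0)) = 1 / (1 − 0.4369) = 1.776
Loading dose = maintenance dose × R = 24.5 × 1.776 ≈ 43.5 mg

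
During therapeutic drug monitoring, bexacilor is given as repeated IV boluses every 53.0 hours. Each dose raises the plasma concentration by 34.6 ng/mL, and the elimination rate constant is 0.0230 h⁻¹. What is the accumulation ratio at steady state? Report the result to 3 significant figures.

1.42

Fraction remaining after one interval: e^(−kτ) = e^(−0.02300 × 53.0) = 0.2955
R = 1 / (1 − 0.2955) = 1 / 0.7045 ≈ 1.42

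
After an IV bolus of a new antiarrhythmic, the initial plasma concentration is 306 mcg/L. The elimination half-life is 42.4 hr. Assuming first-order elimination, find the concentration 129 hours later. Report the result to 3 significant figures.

37.1 mcg/L

k = ln 2 / 42.4 = 0.01635 hr⁻¹
129 hr is 3.042 half-lives, so C = 306 × (1/2)^3.042 = 306 × 0.1214 ≈ 37.1 mcg/L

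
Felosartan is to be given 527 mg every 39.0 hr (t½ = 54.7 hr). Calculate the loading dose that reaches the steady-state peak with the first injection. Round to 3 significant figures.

1350 mg

k = ln 2 / 54.7 = 0.01267 hr⁻¹
Accumulation ratio R = 1 / (1 − e^(−kτ)) = 1 / (1 − e^(−0.01267×39.0)) = 1 / (1 − 0.6101) = 2.564
Loading dose = maintenance dose × R = 527 × 2.564 ≈ 1350 mg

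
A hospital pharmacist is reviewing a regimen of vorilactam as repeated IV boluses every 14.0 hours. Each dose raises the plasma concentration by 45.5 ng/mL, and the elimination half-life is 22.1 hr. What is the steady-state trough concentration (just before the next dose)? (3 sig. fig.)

82.5 ng/mL

k = ln 2 / 22.1 = 0.03136 hr⁻¹
Fraction remaining after one interval: e^(−kτ) = e^(−0.03136 × 14.0) = 0.6446
R = 1 / (1 − 0.6446) = 2.814
Css,max = 45.5 × 2.814 = 128.0 ng/mL
Css,min = Css,max × e^(−kτ) = 128.0 × 0.6446 ≈ 82.5 ng/mL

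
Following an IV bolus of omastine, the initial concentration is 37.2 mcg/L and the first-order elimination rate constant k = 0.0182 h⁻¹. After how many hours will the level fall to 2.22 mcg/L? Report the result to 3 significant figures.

C(t) = C₀ e^(−kt)  ⇒  t = ln(C₀/C) / k
t = ln(37.2/2.22) / 0.01820 = 2.819 / 0.01820 ≈ 155 hours

155 hours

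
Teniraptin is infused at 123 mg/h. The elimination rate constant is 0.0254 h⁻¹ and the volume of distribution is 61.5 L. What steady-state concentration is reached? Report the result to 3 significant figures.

CL = k · V = 0.0254 × 61.5 = 1.562 L/h
Css = rate / CL = 123 / 1.562 ≈ 78.7 mg/L

78.7 mg/L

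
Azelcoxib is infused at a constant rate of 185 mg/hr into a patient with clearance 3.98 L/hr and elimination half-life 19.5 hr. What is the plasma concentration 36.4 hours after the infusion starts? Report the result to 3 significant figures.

33.7 mg/L

Css = rate / CL = 185 / 3.98 = 46.48 mg/L
k = ln 2 / 19.5 = 0.03555 hr⁻¹
C(t) = Css (1 − e^(−kt)) = 46.48 × (1 − e^(−1.294)) = 46.48 × 0.7258 ≈ 33.7 mg/L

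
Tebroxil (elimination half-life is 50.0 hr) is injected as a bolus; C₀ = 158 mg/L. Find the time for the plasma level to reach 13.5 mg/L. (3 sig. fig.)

k = ln 2 / 50.0 = 0.01386 hr⁻¹
C(t) = C₀ e^(−kt)  ⇒  t = ln(C₀/C) / k
t = ln(158/13.5) / 0.01386 = 2.460 / 0.01386 ≈ 177 hours

177 hours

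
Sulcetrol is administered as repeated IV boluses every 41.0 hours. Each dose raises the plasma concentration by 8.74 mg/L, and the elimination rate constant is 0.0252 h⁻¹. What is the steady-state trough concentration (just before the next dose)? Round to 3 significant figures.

Fraction remaining after one interval: e^(−kτ) = e^(−0.02520 × 41.0) = 0.3559
R = 1 / (1 − 0.3559) = 1.552
Css,max = 8.74 × 1.552 = 13.57 mg/L
Css,min = Css,max × e^(−kτ) = 13.57 × 0.3559 ≈ 4.83 mg/L

4.83 mg/L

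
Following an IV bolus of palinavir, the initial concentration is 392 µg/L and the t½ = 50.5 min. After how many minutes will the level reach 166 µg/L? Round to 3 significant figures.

k = ln 2 / 50.5 = 0.01373 min⁻¹
C(t) = C₀ e^(−kt)  ⇒  t = ln(C₀/C) / k
t = ln(392/166) / 0.01373 = 0.8593 / 0.01373 ≈ 62.6 minutes

62.6 minutes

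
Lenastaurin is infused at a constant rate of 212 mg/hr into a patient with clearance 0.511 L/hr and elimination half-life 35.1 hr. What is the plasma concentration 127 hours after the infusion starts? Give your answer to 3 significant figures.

381 µg/mL

Css = rate / CL = 212 / 0.511 = 414.9 µg/mL
k = ln 2 / 35.1 = 0.01975 hr⁻¹
C(t) = Css (1 − e^(−kt)) = 414.9 × (1 − e^(−2.508)) = 414.9 × 0.9186 ≈ 381 µg/mL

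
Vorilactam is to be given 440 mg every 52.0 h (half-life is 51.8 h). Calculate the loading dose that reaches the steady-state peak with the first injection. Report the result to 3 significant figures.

k = ln 2 / 51.8 = 0.01338 h⁻¹
Accumulation ratio R = 1 / (1 − e^(−kτ)) = 1 / (1 − e^(−0.01338×52.0)) = 1 / (1 − 0.4987) = 1.995
Loading dose = maintenance dose × R = 440 × 1.995 ≈ 878 mg

878 mg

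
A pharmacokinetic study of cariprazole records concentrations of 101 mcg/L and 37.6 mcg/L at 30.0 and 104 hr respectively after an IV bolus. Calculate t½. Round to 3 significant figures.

k = ln(C₁/C₂) / (t₂ − t₁) = ln(101/37.6) / (104 − 30.0)
  = 0.9881 / 74.00 = 0.01335 hr⁻¹
t½ = ln 2 / k = ln 2 / 0.01335 ≈ 51.9 hours

51.9 hours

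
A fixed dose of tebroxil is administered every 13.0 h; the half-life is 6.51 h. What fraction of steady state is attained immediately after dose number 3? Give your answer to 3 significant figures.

k = ln 2 / 6.51 = 0.1065 h⁻¹
f_n = 1 − e^(−nkτ) = 1 − e^(−3 × 0.1065 × 13.0) = 1 − e^(−4.152) = 1 − 0.01573 ≈ 0.984

0.984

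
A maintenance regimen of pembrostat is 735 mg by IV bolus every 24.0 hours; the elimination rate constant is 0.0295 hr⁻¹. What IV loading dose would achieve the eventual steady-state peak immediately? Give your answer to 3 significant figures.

Accumulation ratio R = 1 / (1 − e^(−kτ)) = 1 / (1 − e^(−0.02950×24.0)) = 1 / (1 − 0.4926) = 1.971
Loading dose = maintenance dose × R = 735 × 1.971 ≈ 1450 mg

1450 mg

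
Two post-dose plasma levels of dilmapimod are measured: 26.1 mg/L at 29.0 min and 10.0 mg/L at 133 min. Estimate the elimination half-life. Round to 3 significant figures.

k = ln(C₁/C₂) / (t₂ − t₁) = ln(26.1/10.0) / (133 − 29.0)
  = 0.9594 / 104.0 = 0.009225 min⁻¹
t½ = ln 2 / k = ln 2 / 0.009225 ≈ 75.1 minutes

75.1 minutes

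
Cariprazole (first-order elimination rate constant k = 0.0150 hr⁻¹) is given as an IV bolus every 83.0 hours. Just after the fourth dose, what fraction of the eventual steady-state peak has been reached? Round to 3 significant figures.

0.993

f_n = 1 − e^(−nkτ) = 1 − e^(−4 × 0.01500 × 83.0) = 1 − e^(−4.980) = 1 − 0.006874 ≈ 0.993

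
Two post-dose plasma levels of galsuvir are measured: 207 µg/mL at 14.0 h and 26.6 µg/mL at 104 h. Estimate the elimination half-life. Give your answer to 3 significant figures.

k = ln(C₁/C₂) / (t₂ − t₁) = ln(207/26.6) / (104 − 14.0)
  = 2.052 / 90.00 = 0.02280 h⁻¹
t½ = ln 2 / k = ln 2 / 0.02280 ≈ 30.4 hours

30.4 hours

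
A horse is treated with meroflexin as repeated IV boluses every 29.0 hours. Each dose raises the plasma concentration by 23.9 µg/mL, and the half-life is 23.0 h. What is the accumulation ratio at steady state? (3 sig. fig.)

1.72

k = ln 2 / 23.0 = 0.03014 h⁻¹
Fraction remaining after one interval: e^(−kτ) = e^(−0.03014 × 29.0) = 0.4173
R = 1 / (1 − 0.4173) = 1 / 0.5827 ≈ 1.72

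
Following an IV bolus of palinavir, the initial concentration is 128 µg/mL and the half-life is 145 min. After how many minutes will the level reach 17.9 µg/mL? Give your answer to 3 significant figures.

k = ln 2 / 145 = 0.004780 min⁻¹
C(t) = C₀ e^(−kt)  ⇒  t = ln(C₀/C) / k
t = ln(128/17.9) / 0.004780 = 1.967 / 0.004780 ≈ 412 minutes

412 minutes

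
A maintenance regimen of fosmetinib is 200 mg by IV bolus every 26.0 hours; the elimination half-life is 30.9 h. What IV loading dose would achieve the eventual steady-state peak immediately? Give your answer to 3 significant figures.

k = ln 2 / 30.9 = 0.02243 h⁻¹
Accumulation ratio R = 1 / (1 − e^(−kτ)) = 1 / (1 − e^(−0.02243×26.0)) = 1 / (1 − 0.5581) = 2.263
Loading dose = maintenance dose × R = 200 × 2.263 ≈ 453 mg

453 mg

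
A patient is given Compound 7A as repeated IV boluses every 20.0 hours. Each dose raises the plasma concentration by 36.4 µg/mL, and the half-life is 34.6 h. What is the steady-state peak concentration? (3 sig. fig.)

110 µg/mL

k = ln 2 / 34.6 = 0.02003 h⁻¹
Fraction remaining after one interval: e^(−kτ) = e^(−0.02003 × 20.0) = 0.6699
R = 1 / (1 − 0.6699) = 3.029
Css,max = 36.4 × 3.029 ≈ 110 µg/mL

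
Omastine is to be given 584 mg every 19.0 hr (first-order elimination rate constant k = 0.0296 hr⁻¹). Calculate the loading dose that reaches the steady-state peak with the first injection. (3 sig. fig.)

Accumulation ratio R = 1 / (1 − e^(−kτ)) = 1 / (1 − e^(−0.02960×19.0)) = 1 / (1 − 0.5698) = 2.325
Loading dose = maintenance dose × R = 584 × 2.325 ≈ 1360 mg

1360 mg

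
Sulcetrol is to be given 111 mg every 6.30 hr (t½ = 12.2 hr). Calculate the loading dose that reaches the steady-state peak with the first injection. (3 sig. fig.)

k = ln 2 / 12.2 = 0.05682 hr⁻¹
Accumulation ratio R = 1 / (1 − e^(−kτ)) = 1 / (1 − e^(−0.05682×6.30)) = 1 / (1 − 0.6991) = 3.324
Loading dose = maintenance dose × R = 111 × 3.324 ≈ 369 mg

369 mg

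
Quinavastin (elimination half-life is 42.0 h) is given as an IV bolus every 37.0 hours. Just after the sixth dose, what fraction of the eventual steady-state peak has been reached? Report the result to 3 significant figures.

k = ln 2 / 42.0 = 0.01650 h⁻¹
f_n = 1 − e^(−nkτ) = 1 − e^(−6 × 0.01650 × 37.0) = 1 − e^(−3.664) = 1 − 0.02564 ≈ 0.974

0.974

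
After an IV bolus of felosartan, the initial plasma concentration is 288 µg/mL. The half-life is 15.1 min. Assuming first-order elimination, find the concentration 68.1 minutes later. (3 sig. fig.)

12.6 µg/mL

k = ln 2 / 15.1 = 0.04590 min⁻¹
68.1 min is 4.510 half-lives, so C = 288 × (1/2)^4.510 = 288 × 0.04389 ≈ 12.6 µg/mL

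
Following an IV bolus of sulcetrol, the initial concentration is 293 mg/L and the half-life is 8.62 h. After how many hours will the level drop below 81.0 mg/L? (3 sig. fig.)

k = ln 2 / 8.62 = 0.08041 h⁻¹
C(t) = C₀ e^(−kt)  ⇒  t = ln(C₀/C) / k
t = ln(293/81.0) / 0.08041 = 1.286 / 0.08041 ≈ 16.0 hours

16.0 hours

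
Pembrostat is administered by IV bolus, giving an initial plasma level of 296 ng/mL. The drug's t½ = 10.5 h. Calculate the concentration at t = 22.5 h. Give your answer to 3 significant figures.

67.0 ng/mL

k = ln 2 / 10.5 = 0.06601 h⁻¹
22.5 h is 2.143 half-lives, so C = 296 × (1/2)^2.143 = 296 × 0.2264 ≈ 67.0 ng/mL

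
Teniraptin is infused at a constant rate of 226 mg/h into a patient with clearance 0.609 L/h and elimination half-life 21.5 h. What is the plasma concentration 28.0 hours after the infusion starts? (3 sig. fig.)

Css = rate / CL = 226 / 0.609 = 371.1 µg/mL
k = ln 2 / 21.5 = 0.03224 h⁻¹
C(t) = Css (1 − e^(−kt)) = 371.1 × (1 − e^(−0.9027)) = 371.1 × 0.5945 ≈ 221 µg/mL

221 µg/mL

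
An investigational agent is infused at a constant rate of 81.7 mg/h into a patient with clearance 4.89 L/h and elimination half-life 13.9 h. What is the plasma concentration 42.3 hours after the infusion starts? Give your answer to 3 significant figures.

14.7 µg/mL

Css = rate / CL = 81.7 / 4.89 = 16.71 µg/mL
k = ln 2 / 13.9 = 0.04987 h⁻¹
C(t) = Css (1 − e^(−kt)) = 16.71 × (1 − e^(−2.109)) = 16.71 × 0.8787 ≈ 14.7 µg/mL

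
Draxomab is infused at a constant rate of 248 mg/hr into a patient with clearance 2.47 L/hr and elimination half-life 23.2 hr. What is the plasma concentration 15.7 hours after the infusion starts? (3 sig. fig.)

Css = rate / CL = 248 / 2.47 = 100.4 mg/L
k = ln 2 / 23.2 = 0.02988 hr⁻¹
C(t) = Css (1 − e^(−kt)) = 100.4 × (1 − e^(−0.4691)) = 100.4 × 0.3744 ≈ 37.6 mg/L

37.6 mg/L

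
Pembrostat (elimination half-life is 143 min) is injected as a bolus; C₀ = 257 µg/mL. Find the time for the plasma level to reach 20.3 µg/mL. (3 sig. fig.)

524 minutes

k = ln 2 / 143 = 0.004847 min⁻¹
C(t) = C₀ e^(−kt)  ⇒  t = ln(C₀/C) / k
t = ln(257/20.3) / 0.004847 = 2.538 / 0.004847 ≈ 524 minutes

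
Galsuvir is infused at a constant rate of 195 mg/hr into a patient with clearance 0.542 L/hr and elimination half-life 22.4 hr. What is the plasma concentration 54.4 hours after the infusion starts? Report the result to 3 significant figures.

293 µg/mL

Css = rate / CL = 195 / 0.542 = 359.8 µg/mL
k = ln 2 / 22.4 = 0.03094 hr⁻¹
C(t) = Css (1 − e^(−kt)) = 359.8 × (1 − e^(−1.683)) = 359.8 × 0.8143 ≈ 293 µg/mL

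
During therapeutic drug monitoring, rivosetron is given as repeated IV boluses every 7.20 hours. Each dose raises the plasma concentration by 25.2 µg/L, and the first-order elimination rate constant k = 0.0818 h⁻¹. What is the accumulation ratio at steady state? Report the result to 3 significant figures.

Fraction remaining after one interval: e^(−kτ) = e^(−0.08180 × 7.20) = 0.5549
R = 1 / (1 − 0.5549) = 1 / 0.4451 ≈ 2.25

2.25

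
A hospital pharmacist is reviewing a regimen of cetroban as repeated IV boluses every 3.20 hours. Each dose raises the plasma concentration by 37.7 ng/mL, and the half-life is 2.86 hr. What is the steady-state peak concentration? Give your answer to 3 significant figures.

k = ln 2 / 2.86 = 0.2424 hr⁻¹
Fraction remaining after one interval: e^(−kτ) = e^(−0.2424 × 3.20) = 0.4605
R = 1 / (1 − 0.4605) = 1.853
Css,max = 37.7 × 1.853 ≈ 69.9 ng/mL

69.9 ng/mL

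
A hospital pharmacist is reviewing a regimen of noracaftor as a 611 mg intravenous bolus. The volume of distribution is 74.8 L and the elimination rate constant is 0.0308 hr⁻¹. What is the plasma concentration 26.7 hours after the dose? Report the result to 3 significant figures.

C₀ = dose / V = 611 / 74.8 = 8.168 µg/mL
C(t) = C₀ e^(−kt) = 8.168 × e^(−0.03080 × 26.7) = 8.168 × e^(−0.8224) = 8.168 × 0.4394 ≈ 3.59 µg/mL

3.59 µg/mL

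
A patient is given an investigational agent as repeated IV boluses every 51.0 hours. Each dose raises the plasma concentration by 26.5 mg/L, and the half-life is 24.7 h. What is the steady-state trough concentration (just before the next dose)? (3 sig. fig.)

8.32 mg/L

k = ln 2 / 24.7 = 0.02806 h⁻¹
Fraction remaining after one interval: e^(−kτ) = e^(−0.02806 × 51.0) = 0.2390
R = 1 / (1 − 0.2390) = 1.314
Css,max = 26.5 × 1.314 = 34.82 mg/L
Css,min = Css,max × e^(−kτ) = 34.82 × 0.2390 ≈ 8.32 mg/L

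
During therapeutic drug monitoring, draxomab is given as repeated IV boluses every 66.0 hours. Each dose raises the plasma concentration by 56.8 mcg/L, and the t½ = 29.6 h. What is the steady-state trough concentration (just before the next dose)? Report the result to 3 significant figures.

k = ln 2 / 29.6 = 0.02342 h⁻¹
Fraction remaining after one interval: e^(−kτ) = e^(−0.02342 × 66.0) = 0.2132
R = 1 / (1 − 0.2132) = 1.271
Css,max = 56.8 × 1.271 = 72.19 mcg/L
Css,min = Css,max × e^(−kτ) = 72.19 × 0.2132 ≈ 15.4 mcg/L

15.4 mcg/L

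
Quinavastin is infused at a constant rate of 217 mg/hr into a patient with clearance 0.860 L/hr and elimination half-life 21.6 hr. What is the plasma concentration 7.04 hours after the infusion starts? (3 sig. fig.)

51.0 mg/L

Css = rate / CL = 217 / 0.860 = 252.3 mg/L
k = ln 2 / 21.6 = 0.03209 hr⁻¹
C(t) = Css (1 − e^(−kt)) = 252.3 × (1 − e^(−0.2259)) = 252.3 × 0.2022 ≈ 51.0 mg/L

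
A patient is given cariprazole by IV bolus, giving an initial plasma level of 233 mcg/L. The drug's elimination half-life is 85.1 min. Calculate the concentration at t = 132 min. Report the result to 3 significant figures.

79.5 mcg/L

k = ln 2 / 85.1 = 0.008145 min⁻¹
C(t) = C₀ e^(−kt) = 233 × e^(−0.008145 × 132) = 233 × e^(−1.075) = 233 × 0.3412 ≈ 79.5 mcg/L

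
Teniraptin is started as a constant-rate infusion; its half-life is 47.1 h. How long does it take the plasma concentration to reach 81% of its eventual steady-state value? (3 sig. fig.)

k = ln 2 / 47.1 = 0.01472 h⁻¹
f = 1 − e^(−kt)  ⇒  t = −ln(1 − f) / k
t = −ln(1 − 0.81) / 0.01472 = 1.661 / 0.01472 ≈ 113 hours

113 hours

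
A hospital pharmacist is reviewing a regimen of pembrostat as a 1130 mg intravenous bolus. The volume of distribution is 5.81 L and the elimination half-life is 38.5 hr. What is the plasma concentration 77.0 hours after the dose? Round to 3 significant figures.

48.6 µg/mL

C₀ = dose / V = 1130 / 5.81 = 194.5 µg/mL
k = ln 2 / 38.5 = 0.01800 hr⁻¹
C(t) = C₀ e^(−kt) = 194.5 × e^(−0.01800 × 77.0) = 194.5 × e^(−1.386) = 194.5 × 0.2500 ≈ 48.6 µg/mL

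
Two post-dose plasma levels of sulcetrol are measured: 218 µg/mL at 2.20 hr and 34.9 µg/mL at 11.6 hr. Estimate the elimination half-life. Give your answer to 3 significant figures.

k = ln(C₁/C₂) / (t₂ − t₁) = ln(218/34.9) / (11.6 − 2.20)
  = 1.832 / 9.400 = 0.1949 hr⁻¹
t½ = ln 2 / k = ln 2 / 0.1949 ≈ 3.56 hours

3.56 hours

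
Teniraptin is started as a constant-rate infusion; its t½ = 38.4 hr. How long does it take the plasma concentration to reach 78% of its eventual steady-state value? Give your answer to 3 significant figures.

83.9 hours

k = ln 2 / 38.4 = 0.01805 hr⁻¹
f = 1 − e^(−kt)  ⇒  t = −ln(1 − f) / k
t = −ln(1 − 0.78) / 0.01805 = 1.514 / 0.01805 ≈ 83.9 hours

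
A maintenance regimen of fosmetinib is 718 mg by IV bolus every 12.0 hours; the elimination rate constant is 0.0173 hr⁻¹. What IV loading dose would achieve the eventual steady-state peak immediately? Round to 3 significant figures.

3830 mg

Accumulation ratio R = 1 / (1 − e^(−kτ)) = 1 / (1 − e^(−0.01730×12.0)) = 1 / (1 − 0.8125) = 5.334
Loading dose = maintenance dose × R = 718 × 5.334 ≈ 3830 mg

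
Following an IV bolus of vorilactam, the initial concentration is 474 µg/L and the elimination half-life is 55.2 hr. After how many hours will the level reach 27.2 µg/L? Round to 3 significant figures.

228 hours

k = ln 2 / 55.2 = 0.01256 hr⁻¹
C(t) = C₀ e^(−kt)  ⇒  t = ln(C₀/C) / k
t = ln(474/27.2) / 0.01256 = 2.858 / 0.01256 ≈ 228 hours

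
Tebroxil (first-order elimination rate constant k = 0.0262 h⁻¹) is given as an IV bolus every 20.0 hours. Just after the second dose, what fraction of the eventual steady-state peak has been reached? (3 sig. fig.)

f_n = 1 − e^(−nkτ) = 1 − e^(−2 × 0.02620 × 20.0) = 1 − e^(−1.048) = 1 − 0.3506 ≈ 0.649

0.649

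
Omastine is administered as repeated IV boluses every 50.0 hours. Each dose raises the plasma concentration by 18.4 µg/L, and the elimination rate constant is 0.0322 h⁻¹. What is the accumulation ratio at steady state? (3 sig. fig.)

Fraction remaining after one interval: e^(−kτ) = e^(−0.03220 × 50.0) = 0.1999
R = 1 / (1 − 0.1999) = 1 / 0.8001 ≈ 1.25

1.25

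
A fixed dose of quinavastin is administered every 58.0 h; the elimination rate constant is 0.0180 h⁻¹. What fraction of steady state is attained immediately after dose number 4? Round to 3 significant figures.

f_n = 1 − e^(−nkτ) = 1 − e^(−4 × 0.01800 × 58.0) = 1 − e^(−4.176) = 1 − 0.01536 ≈ 0.985

0.985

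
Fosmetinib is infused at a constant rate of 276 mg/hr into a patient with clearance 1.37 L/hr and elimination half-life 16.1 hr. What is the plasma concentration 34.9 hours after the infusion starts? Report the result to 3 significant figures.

Css = rate / CL = 276 / 1.37 = 201.5 mg/L
k = ln 2 / 16.1 = 0.04305 hr⁻¹
C(t) = Css (1 − e^(−kt)) = 201.5 × (1 − e^(−1.503)) = 201.5 × 0.7774 ≈ 157 mg/L

157 mg/L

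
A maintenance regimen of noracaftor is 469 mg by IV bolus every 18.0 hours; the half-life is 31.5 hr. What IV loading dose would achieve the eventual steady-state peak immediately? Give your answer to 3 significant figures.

k = ln 2 / 31.5 = 0.02200 hr⁻¹
Accumulation ratio R = 1 / (1 − e^(−kτ)) = 1 / (1 − e^(−0.02200×18.0)) = 1 / (1 − 0.6730) = 3.058
Loading dose = maintenance dose × R = 469 × 3.058 ≈ 1430 mg

1430 mg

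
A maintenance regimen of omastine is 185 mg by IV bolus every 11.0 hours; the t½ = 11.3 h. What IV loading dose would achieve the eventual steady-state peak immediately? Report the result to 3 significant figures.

k = ln 2 / 11.3 = 0.06134 h⁻¹
Accumulation ratio R = 1 / (1 − e^(−kτ)) = 1 / (1 − e^(−0.06134×11.0)) = 1 / (1 − 0.5093) = 2.038
Loading dose = maintenance dose × R = 185 × 2.038 ≈ 377 mg

377 mg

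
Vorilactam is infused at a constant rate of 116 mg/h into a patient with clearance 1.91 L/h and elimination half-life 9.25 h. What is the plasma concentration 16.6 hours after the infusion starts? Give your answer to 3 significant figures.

43.2 µg/mL

Css = rate / CL = 116 / 1.91 = 60.73 µg/mL
k = ln 2 / 9.25 = 0.07493 h⁻¹
C(t) = Css (1 − e^(−kt)) = 60.73 × (1 − e^(−1.244)) = 60.73 × 0.7117 ≈ 43.2 µg/mL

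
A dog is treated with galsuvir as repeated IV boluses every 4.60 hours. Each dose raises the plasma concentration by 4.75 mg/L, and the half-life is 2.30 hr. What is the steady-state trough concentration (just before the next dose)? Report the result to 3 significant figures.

1.58 mg/L

k = ln 2 / 2.30 = 0.3014 hr⁻¹
Fraction remaining after one interval: e^(−kτ) = e^(−0.3014 × 4.60) = 0.2500
R = 1 / (1 − 0.2500) = 1.333
Css,max = 4.75 × 1.333 = 6.333 mg/L
Css,min = Css,max × e^(−kτ) = 6.333 × 0.2500 ≈ 1.58 mg/L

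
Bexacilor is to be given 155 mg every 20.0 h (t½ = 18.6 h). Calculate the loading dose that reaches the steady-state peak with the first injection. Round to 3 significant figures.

k = ln 2 / 18.6 = 0.03727 h⁻¹
Accumulation ratio R = 1 / (1 − e^(−kτ)) = 1 / (1 − e^(−0.03727×20.0)) = 1 / (1 − 0.4746) = 1.903
Loading dose = maintenance dose × R = 155 × 1.903 ≈ 295 mg

295 mg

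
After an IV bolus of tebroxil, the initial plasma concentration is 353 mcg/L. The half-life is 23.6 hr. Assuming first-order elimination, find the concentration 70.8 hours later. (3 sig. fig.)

k = ln 2 / 23.6 = 0.02937 hr⁻¹
C(t) = C₀ e^(−kt) = 353 × e^(−0.02937 × 70.8) = 353 × e^(−2.079) = 353 × 0.1250 ≈ 44.1 mcg/L

44.1 mcg/L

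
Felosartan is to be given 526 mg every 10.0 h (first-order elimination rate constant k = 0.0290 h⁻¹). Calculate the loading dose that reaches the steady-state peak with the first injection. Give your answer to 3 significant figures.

2090 mg

Accumulation ratio R = 1 / (1 − e^(−kτ)) = 1 / (1 − e^(−0.02900×10.0)) = 1 / (1 − 0.7483) = 3.972
Loading dose = maintenance dose × R = 526 × 3.972 ≈ 2090 mg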